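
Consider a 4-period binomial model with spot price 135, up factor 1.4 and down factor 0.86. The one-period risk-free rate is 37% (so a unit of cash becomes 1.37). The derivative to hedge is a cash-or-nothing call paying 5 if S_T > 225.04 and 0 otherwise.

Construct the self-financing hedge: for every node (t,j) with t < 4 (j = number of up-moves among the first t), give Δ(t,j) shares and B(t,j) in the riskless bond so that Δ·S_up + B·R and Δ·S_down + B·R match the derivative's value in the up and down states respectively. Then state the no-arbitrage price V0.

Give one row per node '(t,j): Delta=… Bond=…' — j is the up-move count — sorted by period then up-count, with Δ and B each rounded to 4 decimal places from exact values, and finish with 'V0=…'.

The replicating-portfolio and risk-neutral prices coincide; use p* = (1.37−0.86)/(1.4−0.86) = 0.9444 for the latter.
Terminal values V(4,·): V(4,0)=0.0000, V(4,1)=0.0000, V(4,2)=0.0000, V(4,3)=5.0000, V(4,4)=5.0000
(3,0): S=85.8676. Δ = (V_up−V_dn)/(S_up−S_dn) = (0.0000−0.0000)/(120.2146−73.8461) = 0.0000. V = [p*·0.0000 + (1−p*)·0.0000]/1.37 = 0.0000. B = V − Δ·S = 0.0000.
(3,1): S=139.7844. Δ = (V_up−V_dn)/(S_up−S_dn) = (0.0000−0.0000)/(195.6982−120.2146) = 0.0000. V = [p*·0.0000 + (1−p*)·0.0000]/1.37 = 0.0000. B = V − Δ·S = 0.0000.
(3,2): S=227.5560. Δ = (V_up−V_dn)/(S_up−S_dn) = (5.0000−0.0000)/(318.5784−195.6982) = 0.0407. V = [p*·5.0000 + (1−p*)·0.0000]/1.37 = 3.4469. B = V − Δ·S = -5.8124.
(3,3): S=370.4400. Δ = (V_up−V_dn)/(S_up−S_dn) = (5.0000−5.0000)/(518.6160−318.5784) = 0.0000. V = [p*·5.0000 + (1−p*)·5.0000]/1.37 = 3.6496. B = V − Δ·S = 3.6496.
(2,0): S=99.8460. Δ = (V_up−V_dn)/(S_up−S_dn) = (0.0000−0.0000)/(139.7844−85.8676) = 0.0000. V = [p*·0.0000 + (1−p*)·0.0000]/1.37 = 0.0000. B = V − Δ·S = 0.0000.
(2,1): S=162.5400. Δ = (V_up−V_dn)/(S_up−S_dn) = (3.4469−0.0000)/(227.5560−139.7844) = 0.0393. V = [p*·3.4469 + (1−p*)·0.0000]/1.37 = 2.3762. B = V − Δ·S = -4.0069.
(2,2): S=264.6000. Δ = (V_up−V_dn)/(S_up−S_dn) = (3.6496−3.4469)/(370.4400−227.5560) = 0.0014. V = [p*·3.6496 + (1−p*)·3.4469]/1.37 = 2.6557. B = V − Δ·S = 2.2803.
(1,0): S=116.1000. Δ = (V_up−V_dn)/(S_up−S_dn) = (2.3762−0.0000)/(162.5400−99.8460) = 0.0379. V = [p*·2.3762 + (1−p*)·0.0000]/1.37 = 1.6381. B = V − Δ·S = -2.7623.
(1,1): S=189.0000. Δ = (V_up−V_dn)/(S_up−S_dn) = (2.6557−2.3762)/(264.6000−162.5400) = 0.0027. V = [p*·2.6557 + (1−p*)·2.3762]/1.37 = 1.9272. B = V − Δ·S = 1.4095.
(0,0): S=135.0000. Δ = (V_up−V_dn)/(S_up−S_dn) = (1.9272−1.6381)/(189.0000−116.1000) = 0.0040. V = [p*·1.9272 + (1−p*)·1.6381]/1.37 = 1.3950. B = V − Δ·S = 0.8596.
Self-financing check: at every node Δ·S+B equals the discounted successor values.

(0,0): Delta=0.0040 Bond=0.8596
(1,0): Delta=0.0379 Bond=-2.7623
(1,1): Delta=0.0027 Bond=1.4095
(2,0): Delta=0.0000 Bond=0.0000
(2,1): Delta=0.0393 Bond=-4.0069
(2,2): Delta=0.0014 Bond=2.2803
(3,0): Delta=0.0000 Bond=0.0000
(3,1): Delta=0.0000 Bond=0.0000
(3,2): Delta=0.0407 Bond=-5.8124
(3,3): Delta=0.0000 Bond=3.6496
V0=1.3950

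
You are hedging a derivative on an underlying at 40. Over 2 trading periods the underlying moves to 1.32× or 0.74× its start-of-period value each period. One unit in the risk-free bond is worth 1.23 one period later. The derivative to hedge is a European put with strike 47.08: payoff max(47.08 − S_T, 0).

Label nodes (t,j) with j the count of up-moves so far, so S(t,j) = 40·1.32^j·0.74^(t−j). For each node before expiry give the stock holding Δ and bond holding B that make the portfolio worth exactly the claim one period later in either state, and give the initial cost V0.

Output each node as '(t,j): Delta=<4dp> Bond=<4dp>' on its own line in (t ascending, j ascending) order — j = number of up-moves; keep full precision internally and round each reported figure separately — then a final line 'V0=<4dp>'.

(0,0): Delta=-0.3304 Bond=15.0060
(1,0): Delta=-1.0000 Bond=38.2764
(1,1): Delta=-0.2615 Bond=14.8172
V0=1.7885

Risk-neutral probability p* = (R−d)/(u−d) = (1.23−0.74)/(1.32−0.74) = 0.8448.
Payoff layer (t=2): V(2,0)=25.1760, V(2,1)=8.0080, V(2,2)=0.0000
Node (1,0) S=29.6000: V=(p*·8.0080+(1−p*)·25.1760)/1.23=8.6764; Δ=(8.0080−25.1760)/(39.0720−21.9040)=-1.0000; B=V−Δ·S=38.2764
Node (1,1) S=52.8000: V=(p*·0.0000+(1−p*)·8.0080)/1.23=1.0103; Δ=(0.0000−8.0080)/(69.6960−39.0720)=-0.2615; B=V−Δ·S=14.8172
Node (0,0) S=40.0000: V=(p*·1.0103+(1−p*)·8.6764)/1.23=1.7885; Δ=(1.0103−8.6764)/(52.8000−29.6000)=-0.3304; B=V−Δ·S=15.0060
Each (Δ,B) replicates both successor values, so the strategy is self-financing and V0 is arbitrage-free.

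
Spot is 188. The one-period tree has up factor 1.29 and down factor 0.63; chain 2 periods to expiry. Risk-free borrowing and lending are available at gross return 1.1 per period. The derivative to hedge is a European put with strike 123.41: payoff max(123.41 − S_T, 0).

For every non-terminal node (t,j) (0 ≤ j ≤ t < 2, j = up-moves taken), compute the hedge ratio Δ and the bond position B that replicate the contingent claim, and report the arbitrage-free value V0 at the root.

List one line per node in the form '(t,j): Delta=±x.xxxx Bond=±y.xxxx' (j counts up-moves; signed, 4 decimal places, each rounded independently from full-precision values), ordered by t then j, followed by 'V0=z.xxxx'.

No-arbitrage ⇒ martingale measure with p* = (R−d)/(u−d) = 0.7121.
Terminal payoffs: V(2,0)=48.7928, V(2,1)=0.0000, V(2,2)=0.0000
Node (1,0) S=118.4400: V=(p*·0.0000+(1−p*)·48.7928)/1.1=12.7695; Δ=(0.0000−48.7928)/(152.7876−74.6172)=-0.6242; B=V−Δ·S=86.6980
Node (1,1) S=242.5200: V=(p*·0.0000+(1−p*)·0.0000)/1.1=0.0000; Δ=(0.0000−0.0000)/(312.8508−152.7876)=0.0000; B=V−Δ·S=0.0000
Node (0,0) S=188.0000: V=(p*·0.0000+(1−p*)·12.7695)/1.1=3.3419; Δ=(0.0000−12.7695)/(242.5200−118.4400)=-0.1029; B=V−Δ·S=22.6895
Root portfolio cost Δ·188+B reproduces V0=3.3419.

(0,0): Delta=-0.1029 Bond=22.6895
(1,0): Delta=-0.6242 Bond=86.6980
(1,1): Delta=0.0000 Bond=0.0000
V0=3.3419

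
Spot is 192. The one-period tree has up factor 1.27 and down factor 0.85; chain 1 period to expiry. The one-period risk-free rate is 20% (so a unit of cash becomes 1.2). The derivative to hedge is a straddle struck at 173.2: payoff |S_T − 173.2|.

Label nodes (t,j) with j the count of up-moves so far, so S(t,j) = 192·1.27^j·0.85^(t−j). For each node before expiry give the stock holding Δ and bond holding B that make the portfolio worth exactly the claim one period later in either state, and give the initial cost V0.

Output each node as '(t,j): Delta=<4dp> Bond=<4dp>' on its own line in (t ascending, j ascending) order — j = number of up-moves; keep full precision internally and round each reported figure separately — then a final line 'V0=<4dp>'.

No-arbitrage ⇒ martingale measure with p* = (R−d)/(u−d) = 0.8333.
Terminal payoffs: V(1,0)=10.0000, V(1,1)=70.6400
  t=0,j=0: stock 192.0000 → up 243.8400 (V=70.6400), down 163.2000 (V=10.0000). Price 50.4444; hedge Δ=0.7520, bond B=-93.9365.
The time-0 hedge costs 50.4444, which is the no-arbitrage price.

(0,0): Delta=0.7520 Bond=-93.9365
V0=50.4444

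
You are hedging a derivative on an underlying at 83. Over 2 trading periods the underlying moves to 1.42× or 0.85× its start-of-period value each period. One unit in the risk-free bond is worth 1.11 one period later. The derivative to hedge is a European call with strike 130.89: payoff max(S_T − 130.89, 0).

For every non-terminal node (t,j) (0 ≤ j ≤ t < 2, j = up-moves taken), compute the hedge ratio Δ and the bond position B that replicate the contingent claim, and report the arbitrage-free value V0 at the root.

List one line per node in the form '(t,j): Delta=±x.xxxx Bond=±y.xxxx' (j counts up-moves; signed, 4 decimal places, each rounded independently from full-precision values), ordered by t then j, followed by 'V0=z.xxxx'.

No-arbitrage ⇒ martingale measure with p* = (R−d)/(u−d) = 0.4561.
At expiry t=2: V(2,0)=0.0000, V(2,1)=0.0000, V(2,2)=36.4712
  t=1,j=0: stock 70.5500 → up 100.1810 (V=0.0000), down 59.9675 (V=0.0000). Price 0.0000; hedge Δ=0.0000, bond B=0.0000.
  t=1,j=1: stock 117.8600 → up 167.3612 (V=36.4712), down 100.1810 (V=0.0000). Price 14.9874; hedge Δ=0.5429, bond B=-48.9972.
  t=0,j=0: stock 83.0000 → up 117.8600 (V=14.9874), down 70.5500 (V=0.0000). Price 6.1589; hedge Δ=0.3168, bond B=-20.1348.
Each (Δ,B) replicates both successor values, so the strategy is self-financing and V0 is arbitrage-free.

(0,0): Delta=0.3168 Bond=-20.1348
(1,0): Delta=0.0000 Bond=0.0000
(1,1): Delta=0.5429 Bond=-48.9972
V0=6.1589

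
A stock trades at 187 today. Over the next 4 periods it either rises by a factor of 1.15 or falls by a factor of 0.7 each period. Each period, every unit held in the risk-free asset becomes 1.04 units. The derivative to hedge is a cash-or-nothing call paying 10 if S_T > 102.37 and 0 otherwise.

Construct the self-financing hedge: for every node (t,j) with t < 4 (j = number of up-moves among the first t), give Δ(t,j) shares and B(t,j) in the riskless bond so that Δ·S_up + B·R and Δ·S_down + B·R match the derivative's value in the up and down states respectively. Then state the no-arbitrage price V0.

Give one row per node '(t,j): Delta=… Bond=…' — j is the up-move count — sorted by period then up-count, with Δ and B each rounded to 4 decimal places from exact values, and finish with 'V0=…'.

(0,0): Delta=0.0143 Bond=5.4645
(1,0): Delta=0.0580 Bond=-0.0332
(1,1): Delta=0.0057 Bond=7.5324
(2,0): Delta=0.1762 Bond=-10.8664
(2,1): Delta=0.0347 Bond=3.4699
(2,2): Delta=0.0000 Bond=9.2456
(3,0): Delta=0.0000 Bond=0.0000
(3,1): Delta=0.2109 Bond=-14.9573
(3,2): Delta=0.0000 Bond=9.6154
(3,3): Delta=0.0000 Bond=9.6154
V0=8.1402

Risk-neutral probability p* = (R−d)/(u−d) = (1.04−0.7)/(1.15−0.7) = 0.7556.
Payoff layer (t=4): V(4,0)=0.0000, V(4,1)=0.0000, V(4,2)=10.0000, V(4,3)=10.0000, V(4,4)=10.0000
  t=3,j=0: stock 64.1410 → up 73.7621 (V=0.0000), down 44.8987 (V=0.0000). Price 0.0000; hedge Δ=0.0000, bond B=0.0000.
  t=3,j=1: stock 105.3745 → up 121.1807 (V=10.0000), down 73.7621 (V=0.0000). Price 7.2650; hedge Δ=0.2109, bond B=-14.9573.
  t=3,j=2: stock 173.1152 → up 199.0825 (V=10.0000), down 121.1807 (V=10.0000). Price 9.6154; hedge Δ=0.0000, bond B=9.6154.
  t=3,j=3: stock 284.4036 → up 327.0642 (V=10.0000), down 199.0825 (V=10.0000). Price 9.6154; hedge Δ=0.0000, bond B=9.6154.
  t=2,j=0: stock 91.6300 → up 105.3745 (V=7.2650), down 64.1410 (V=0.0000). Price 5.2780; hedge Δ=0.1762, bond B=-10.8664.
  t=2,j=1: stock 150.5350 → up 173.1152 (V=9.6154), down 105.3745 (V=7.2650). Price 8.6931; hedge Δ=0.0347, bond B=3.4699.
  t=2,j=2: stock 247.3075 → up 284.4036 (V=9.6154), down 173.1152 (V=9.6154). Price 9.2456; hedge Δ=0.0000, bond B=9.2456.
  t=1,j=0: stock 130.9000 → up 150.5350 (V=8.6931), down 91.6300 (V=5.2780). Price 7.5561; hedge Δ=0.0580, bond B=-0.0332.
  t=1,j=1: stock 215.0500 → up 247.3075 (V=9.2456), down 150.5350 (V=8.6931). Price 8.7601; hedge Δ=0.0057, bond B=7.5324.
  t=0,j=0: stock 187.0000 → up 215.0500 (V=8.7601), down 130.9000 (V=7.5561). Price 8.1402; hedge Δ=0.0143, bond B=5.4645.
Root portfolio cost Δ·187+B reproduces V0=8.1402.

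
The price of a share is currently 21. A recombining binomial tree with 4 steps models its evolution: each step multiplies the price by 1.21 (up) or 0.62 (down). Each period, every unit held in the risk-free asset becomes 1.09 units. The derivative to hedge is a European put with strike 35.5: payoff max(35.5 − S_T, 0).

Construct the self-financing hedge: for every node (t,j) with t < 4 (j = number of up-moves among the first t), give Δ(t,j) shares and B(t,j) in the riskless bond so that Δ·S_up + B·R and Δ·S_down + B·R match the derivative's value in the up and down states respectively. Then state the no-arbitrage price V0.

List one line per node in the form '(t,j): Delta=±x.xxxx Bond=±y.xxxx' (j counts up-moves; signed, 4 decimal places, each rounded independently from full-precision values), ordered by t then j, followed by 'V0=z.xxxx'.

Risk-neutral probability p* = (R−d)/(u−d) = (1.09−0.62)/(1.21−0.62) = 0.7966.
Terminal values V(4,·): V(4,0)=32.3970, V(4,1)=29.4441, V(4,2)=23.6812, V(4,3)=12.4343, V(4,4)=0.0000
(3,0): S=5.0049. Δ = (V_up−V_dn)/(S_up−S_dn) = (29.4441−32.3970)/(6.0559−3.1030) = -1.0000. V = [p*·29.4441 + (1−p*)·32.3970]/1.09 = 27.5639. B = V − Δ·S = 32.5688.
(3,1): S=9.7676. Δ = (V_up−V_dn)/(S_up−S_dn) = (23.6812−29.4441)/(11.8188−6.0559) = -1.0000. V = [p*·23.6812 + (1−p*)·29.4441]/1.09 = 22.8012. B = V − Δ·S = 32.5688.
(3,2): S=19.0626. Δ = (V_up−V_dn)/(S_up−S_dn) = (12.4343−23.6812)/(23.0657−11.8188) = -1.0000. V = [p*·12.4343 + (1−p*)·23.6812]/1.09 = 13.5062. B = V − Δ·S = 32.5688.
(3,3): S=37.2028. Δ = (V_up−V_dn)/(S_up−S_dn) = (0.0000−12.4343)/(45.0154−23.0657) = -0.5665. V = [p*·0.0000 + (1−p*)·12.4343]/1.09 = 2.3202. B = V − Δ·S = 23.3952.
(2,0): S=8.0724. Δ = (V_up−V_dn)/(S_up−S_dn) = (22.8012−27.5639)/(9.7676−5.0049) = -1.0000. V = [p*·22.8012 + (1−p*)·27.5639]/1.09 = 21.8072. B = V − Δ·S = 29.8796.
(2,1): S=15.7542. Δ = (V_up−V_dn)/(S_up−S_dn) = (13.5062−22.8012)/(19.0626−9.7676) = -1.0000. V = [p*·13.5062 + (1−p*)·22.8012]/1.09 = 14.1254. B = V − Δ·S = 29.8796.
(2,2): S=30.7461. Δ = (V_up−V_dn)/(S_up−S_dn) = (2.3202−13.5062)/(37.2028−19.0626) = -0.6166. V = [p*·2.3202 + (1−p*)·13.5062]/1.09 = 4.2159. B = V − Δ·S = 23.1753.
(1,0): S=13.0200. Δ = (V_up−V_dn)/(S_up−S_dn) = (14.1254−21.8072)/(15.7542−8.0724) = -1.0000. V = [p*·14.1254 + (1−p*)·21.8072]/1.09 = 14.3925. B = V − Δ·S = 27.4125.
(1,1): S=25.4100. Δ = (V_up−V_dn)/(S_up−S_dn) = (4.2159−14.1254)/(30.7461−15.7542) = -0.6610. V = [p*·4.2159 + (1−p*)·14.1254]/1.09 = 5.7169. B = V − Δ·S = 22.5127.
(0,0): S=21.0000. Δ = (V_up−V_dn)/(S_up−S_dn) = (5.7169−14.3925)/(25.4100−13.0200) = -0.7002. V = [p*·5.7169 + (1−p*)·14.3925]/1.09 = 6.8637. B = V − Δ·S = 21.5682.
The time-0 hedge costs 6.8637, which is the no-arbitrage price.

(0,0): Delta=-0.7002 Bond=21.5682
(1,0): Delta=-1.0000 Bond=27.4125
(1,1): Delta=-0.6610 Bond=22.5127
(2,0): Delta=-1.0000 Bond=29.8796
(2,1): Delta=-1.0000 Bond=29.8796
(2,2): Delta=-0.6166 Bond=23.1753
(3,0): Delta=-1.0000 Bond=32.5688
(3,1): Delta=-1.0000 Bond=32.5688
(3,2): Delta=-1.0000 Bond=32.5688
(3,3): Delta=-0.5665 Bond=23.3952
V0=6.8637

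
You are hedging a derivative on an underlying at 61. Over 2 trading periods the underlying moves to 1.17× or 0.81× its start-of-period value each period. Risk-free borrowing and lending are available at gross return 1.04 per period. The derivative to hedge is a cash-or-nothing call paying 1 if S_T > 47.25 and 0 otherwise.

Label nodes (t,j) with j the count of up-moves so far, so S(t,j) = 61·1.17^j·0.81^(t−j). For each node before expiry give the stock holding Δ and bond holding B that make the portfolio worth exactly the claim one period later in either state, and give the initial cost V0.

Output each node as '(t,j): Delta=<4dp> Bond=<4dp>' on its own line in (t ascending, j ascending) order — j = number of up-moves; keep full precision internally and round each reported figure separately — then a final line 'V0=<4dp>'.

(0,0): Delta=0.0158 Bond=-0.1605
(1,0): Delta=0.0562 Bond=-2.1635
(1,1): Delta=0.0000 Bond=0.9615
V0=0.8040

Since d<R<u, set p* = (R−d)/(u−d) = 0.6389; price each node as the discounted p*-expectation of its children.
Payoff layer (t=2): V(2,0)=0.0000, V(2,1)=1.0000, V(2,2)=1.0000
(1,0): S=49.4100. Δ = (V_up−V_dn)/(S_up−S_dn) = (1.0000−0.0000)/(57.8097−40.0221) = 0.0562. V = [p*·1.0000 + (1−p*)·0.0000]/1.04 = 0.6143. B = V − Δ·S = -2.1635.
(1,1): S=71.3700. Δ = (V_up−V_dn)/(S_up−S_dn) = (1.0000−1.0000)/(83.5029−57.8097) = 0.0000. V = [p*·1.0000 + (1−p*)·1.0000]/1.04 = 0.9615. B = V − Δ·S = 0.9615.
(0,0): S=61.0000. Δ = (V_up−V_dn)/(S_up−S_dn) = (0.9615−0.6143)/(71.3700−49.4100) = 0.0158. V = [p*·0.9615 + (1−p*)·0.6143]/1.04 = 0.8040. B = V − Δ·S = -0.1605.
Self-financing check: at every node Δ·S+B equals the discounted successor values.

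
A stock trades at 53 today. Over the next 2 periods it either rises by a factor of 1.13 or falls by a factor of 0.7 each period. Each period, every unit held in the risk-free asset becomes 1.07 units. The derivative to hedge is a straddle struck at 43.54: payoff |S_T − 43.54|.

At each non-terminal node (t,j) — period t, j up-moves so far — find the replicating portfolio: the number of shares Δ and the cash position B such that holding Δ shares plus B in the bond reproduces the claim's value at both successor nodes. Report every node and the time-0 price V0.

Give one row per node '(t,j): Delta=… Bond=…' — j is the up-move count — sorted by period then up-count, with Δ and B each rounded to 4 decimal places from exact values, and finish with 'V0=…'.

No-arbitrage ⇒ martingale measure with p* = (R−d)/(u−d) = 0.8605.
Terminal payoffs: V(2,0)=17.5700, V(2,1)=1.6170, V(2,2)=24.1357
(1,0): S=37.1000. Δ = (V_up−V_dn)/(S_up−S_dn) = (1.6170−17.5700)/(41.9230−25.9700) = -1.0000. V = [p*·1.6170 + (1−p*)·17.5700]/1.07 = 3.5916. B = V − Δ·S = 40.6916.
(1,1): S=59.8900. Δ = (V_up−V_dn)/(S_up−S_dn) = (24.1357−1.6170)/(67.6757−41.9230) = 0.8744. V = [p*·24.1357 + (1−p*)·1.6170]/1.07 = 19.6201. B = V − Δ·S = -32.7489.
(0,0): S=53.0000. Δ = (V_up−V_dn)/(S_up−S_dn) = (19.6201−3.5916)/(59.8900−37.1000) = 0.7033. V = [p*·19.6201 + (1−p*)·3.5916]/1.07 = 16.2464. B = V − Δ·S = -21.0294.
Check: Δ(0,0)·S0 + B(0,0) = 16.2464 = V0.

(0,0): Delta=0.7033 Bond=-21.0294
(1,0): Delta=-1.0000 Bond=40.6916
(1,1): Delta=0.8744 Bond=-32.7489
V0=16.2464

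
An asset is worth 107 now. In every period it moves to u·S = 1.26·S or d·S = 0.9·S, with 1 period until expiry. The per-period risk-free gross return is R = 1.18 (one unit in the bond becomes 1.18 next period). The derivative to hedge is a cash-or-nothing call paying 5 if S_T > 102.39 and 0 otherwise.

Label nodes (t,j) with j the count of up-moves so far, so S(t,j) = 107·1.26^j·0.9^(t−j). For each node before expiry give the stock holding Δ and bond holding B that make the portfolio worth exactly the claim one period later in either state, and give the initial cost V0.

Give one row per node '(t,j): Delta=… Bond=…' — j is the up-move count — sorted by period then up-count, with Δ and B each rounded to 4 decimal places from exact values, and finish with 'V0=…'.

(0,0): Delta=0.1298 Bond=-10.5932
V0=3.2957

Since d<R<u, set p* = (R−d)/(u−d) = 0.7778; price each node as the discounted p*-expectation of its children.
Terminal payoffs: V(1,0)=0.0000, V(1,1)=5.0000
  t=0,j=0: stock 107.0000 → up 134.8200 (V=5.0000), down 96.3000 (V=0.0000). Price 3.2957; hedge Δ=0.1298, bond B=-10.5932.
Each (Δ,B) replicates both successor values, so the strategy is self-financing and V0 is arbitrage-free.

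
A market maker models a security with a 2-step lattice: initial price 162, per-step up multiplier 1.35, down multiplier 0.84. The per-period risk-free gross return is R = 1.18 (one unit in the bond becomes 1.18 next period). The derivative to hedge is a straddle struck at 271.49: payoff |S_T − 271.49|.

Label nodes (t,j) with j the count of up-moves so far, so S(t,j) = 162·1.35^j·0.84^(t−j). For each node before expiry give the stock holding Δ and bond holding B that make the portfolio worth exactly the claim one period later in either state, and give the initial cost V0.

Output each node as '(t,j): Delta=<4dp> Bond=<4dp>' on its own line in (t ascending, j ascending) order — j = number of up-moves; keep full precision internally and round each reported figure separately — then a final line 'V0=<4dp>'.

No-arbitrage ⇒ martingale measure with p* = (R−d)/(u−d) = 0.6667.
Terminal values V(2,·): V(2,0)=157.1828, V(2,1)=87.7820, V(2,2)=23.7550
Node (1,0) S=136.0800: V=(p*·87.7820+(1−p*)·157.1828)/1.18=93.9963; Δ=(87.7820−157.1828)/(183.7080−114.3072)=-1.0000; B=V−Δ·S=230.0763
Node (1,1) S=218.7000: V=(p*·23.7550+(1−p*)·87.7820)/1.18=38.2181; Δ=(23.7550−87.7820)/(295.2450−183.7080)=-0.5740; B=V−Δ·S=163.7612
Node (0,0) S=162.0000: V=(p*·38.2181+(1−p*)·93.9963)/1.18=48.1448; Δ=(38.2181−93.9963)/(218.7000−136.0800)=-0.6751; B=V−Δ·S=157.5138
Root portfolio cost Δ·162+B reproduces V0=48.1448.

(0,0): Delta=-0.6751 Bond=157.5138
(1,0): Delta=-1.0000 Bond=230.0763
(1,1): Delta=-0.5740 Bond=163.7612
V0=48.1448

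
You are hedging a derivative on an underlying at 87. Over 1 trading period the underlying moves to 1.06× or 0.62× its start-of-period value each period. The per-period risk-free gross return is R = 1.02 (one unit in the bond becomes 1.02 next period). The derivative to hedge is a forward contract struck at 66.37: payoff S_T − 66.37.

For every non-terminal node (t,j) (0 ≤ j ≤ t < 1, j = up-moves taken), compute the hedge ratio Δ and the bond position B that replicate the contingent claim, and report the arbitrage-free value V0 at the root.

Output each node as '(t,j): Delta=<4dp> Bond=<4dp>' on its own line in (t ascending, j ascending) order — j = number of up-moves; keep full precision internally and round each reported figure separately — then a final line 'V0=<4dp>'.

Risk-neutral probability p* = (R−d)/(u−d) = (1.02−0.62)/(1.06−0.62) = 0.9091.
At expiry t=1: V(1,0)=-12.4300, V(1,1)=25.8500
  t=0,j=0: stock 87.0000 → up 92.2200 (V=25.8500), down 53.9400 (V=-12.4300). Price 21.9314; hedge Δ=1.0000, bond B=-65.0686.
The time-0 hedge costs 21.9314, which is the no-arbitrage price.

(0,0): Delta=1.0000 Bond=-65.0686
V0=21.9314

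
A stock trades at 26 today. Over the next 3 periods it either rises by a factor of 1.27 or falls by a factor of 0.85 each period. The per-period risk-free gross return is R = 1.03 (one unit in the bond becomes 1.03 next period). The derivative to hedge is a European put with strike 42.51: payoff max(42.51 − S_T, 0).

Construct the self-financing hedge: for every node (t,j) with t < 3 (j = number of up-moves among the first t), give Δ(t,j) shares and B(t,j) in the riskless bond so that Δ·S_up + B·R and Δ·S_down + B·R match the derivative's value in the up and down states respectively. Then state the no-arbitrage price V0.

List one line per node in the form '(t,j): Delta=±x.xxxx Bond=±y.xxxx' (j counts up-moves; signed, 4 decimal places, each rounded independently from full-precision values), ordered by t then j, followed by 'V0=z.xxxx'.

(0,0): Delta=-0.8296 Bond=35.2465
(1,0): Delta=-1.0000 Bond=40.0698
(1,1): Delta=-0.6775 Bond=31.2827
(2,0): Delta=-1.0000 Bond=41.2718
(2,1): Delta=-1.0000 Bond=41.2718
(2,2): Delta=-0.3898 Bond=20.1536
V0=13.6769

Since d<R<u, set p* = (R−d)/(u−d) = 0.4286; price each node as the discounted p*-expectation of its children.
Terminal values V(3,·): V(3,0)=26.5427, V(3,1)=18.6530, V(3,2)=6.8649, V(3,3)=0.0000
  t=2,j=0: stock 18.7850 → up 23.8569 (V=18.6530), down 15.9672 (V=26.5427). Price 22.4868; hedge Δ=-1.0000, bond B=41.2718.
  t=2,j=1: stock 28.0670 → up 35.6451 (V=6.8649), down 23.8570 (V=18.6530). Price 13.2048; hedge Δ=-1.0000, bond B=41.2718.
  t=2,j=2: stock 41.9354 → up 53.2580 (V=0.0000), down 35.6451 (V=6.8649). Price 3.8085; hedge Δ=-0.3898, bond B=20.1536.
  t=1,j=0: stock 22.1000 → up 28.0670 (V=13.2048), down 18.7850 (V=22.4868). Price 17.9698; hedge Δ=-1.0000, bond B=40.0698.
  t=1,j=1: stock 33.0200 → up 41.9354 (V=3.8085), down 28.0670 (V=13.2048). Price 8.9105; hedge Δ=-0.6775, bond B=31.2827.
  t=0,j=0: stock 26.0000 → up 33.0200 (V=8.9105), down 22.1000 (V=17.9698). Price 13.6769; hedge Δ=-0.8296, bond B=35.2465.
The time-0 hedge costs 13.6769, which is the no-arbitrage price.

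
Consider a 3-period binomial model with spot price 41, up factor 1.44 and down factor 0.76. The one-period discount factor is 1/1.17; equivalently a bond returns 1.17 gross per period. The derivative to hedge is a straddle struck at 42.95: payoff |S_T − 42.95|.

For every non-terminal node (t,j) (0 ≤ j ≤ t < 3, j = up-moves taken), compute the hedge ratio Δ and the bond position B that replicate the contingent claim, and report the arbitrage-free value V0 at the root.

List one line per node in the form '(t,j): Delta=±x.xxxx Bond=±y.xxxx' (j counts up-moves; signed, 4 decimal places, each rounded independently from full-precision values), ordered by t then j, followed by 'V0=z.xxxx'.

Under the risk-neutral measure, an up-move has probability p* = (R−d)/(u−d) = 0.6029 and values discount at R = 1.17.
Terminal payoffs: V(3,0)=24.9520, V(3,1)=8.8485, V(3,2)=21.6634, V(3,3)=79.4753
Node (2,0) S=23.6816: V=(p*·8.8485+(1−p*)·24.9520)/1.17=13.0278; Δ=(8.8485−24.9520)/(34.1015−17.9980)=-1.0000; B=V−Δ·S=36.7094
Node (2,1) S=44.8704: V=(p*·21.6634+(1−p*)·8.8485)/1.17=14.1668; Δ=(21.6634−8.8485)/(64.6134−34.1015)=0.4200; B=V−Δ·S=-4.6786
Node (2,2) S=85.0176: V=(p*·79.4753+(1−p*)·21.6634)/1.17=48.3082; Δ=(79.4753−21.6634)/(122.4253−64.6134)=1.0000; B=V−Δ·S=-36.7094
Node (1,0) S=31.1600: V=(p*·14.1668+(1−p*)·13.0278)/1.17=11.7218; Δ=(14.1668−13.0278)/(44.8704−23.6816)=0.0538; B=V−Δ·S=10.0469
Node (1,1) S=59.0400: V=(p*·48.3082+(1−p*)·14.1668)/1.17=29.7026; Δ=(48.3082−14.1668)/(85.0176−44.8704)=0.8504; B=V−Δ·S=-20.5054
Node (0,0) S=41.0000: V=(p*·29.7026+(1−p*)·11.7218)/1.17=19.2848; Δ=(29.7026−11.7218)/(59.0400−31.1600)=0.6449; B=V−Δ·S=-7.1576
The time-0 hedge costs 19.2848, which is the no-arbitrage price.

(0,0): Delta=0.6449 Bond=-7.1576
(1,0): Delta=0.0538 Bond=10.0469
(1,1): Delta=0.8504 Bond=-20.5054
(2,0): Delta=-1.0000 Bond=36.7094
(2,1): Delta=0.4200 Bond=-4.6786
(2,2): Delta=1.0000 Bond=-36.7094
V0=19.2848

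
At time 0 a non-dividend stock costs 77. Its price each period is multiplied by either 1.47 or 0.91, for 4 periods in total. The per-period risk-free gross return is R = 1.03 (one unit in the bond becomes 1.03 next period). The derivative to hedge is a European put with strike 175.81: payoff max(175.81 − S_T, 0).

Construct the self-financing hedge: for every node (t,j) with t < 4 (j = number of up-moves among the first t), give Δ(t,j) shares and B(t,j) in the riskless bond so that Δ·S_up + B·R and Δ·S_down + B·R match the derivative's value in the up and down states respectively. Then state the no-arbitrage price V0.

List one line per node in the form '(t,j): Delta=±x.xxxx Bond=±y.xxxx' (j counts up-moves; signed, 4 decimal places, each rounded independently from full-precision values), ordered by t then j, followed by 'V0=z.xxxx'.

(0,0): Delta=-0.8640 Bond=147.3593
(1,0): Delta=-0.9484 Bond=157.6974
(1,1): Delta=-0.6723 Bond=130.0832
(2,0): Delta=-1.0000 Bond=165.7178
(2,1): Delta=-0.8313 Bond=150.3670
(2,2): Delta=-0.3113 Bond=73.9207
(3,0): Delta=-1.0000 Bond=170.6893
(3,1): Delta=-1.0000 Bond=170.6893
(3,2): Delta=-0.4484 Bond=96.9033
(3,3): Delta=0.0000 Bond=0.0000
V0=80.8342

Risk-neutral probability p* = (R−d)/(u−d) = (1.03−0.91)/(1.47−0.91) = 0.2143.
Terminal payoffs: V(4,0)=123.0073, V(4,1)=90.5133, V(4,2)=38.0230, V(4,3)=0.0000, V(4,4)=0.0000
  t=3,j=0: stock 58.0250 → up 85.2967 (V=90.5133), down 52.8027 (V=123.0073). Price 112.6644; hedge Δ=-1.0000, bond B=170.6893.
  t=3,j=1: stock 93.7326 → up 137.7870 (V=38.0230), down 85.2967 (V=90.5133). Price 76.9567; hedge Δ=-1.0000, bond B=170.6893.
  t=3,j=2: stock 151.4143 → up 222.5790 (V=0.0000), down 137.7870 (V=38.0230). Price 29.0051; hedge Δ=-0.4484, bond B=96.9033.
  t=3,j=3: stock 244.5923 → up 359.5506 (V=0.0000), down 222.5790 (V=0.0000). Price 0.0000; hedge Δ=0.0000, bond B=0.0000.
  t=2,j=0: stock 63.7637 → up 93.7326 (V=76.9567), down 58.0250 (V=112.6644). Price 101.9541; hedge Δ=-1.0000, bond B=165.7178.
  t=2,j=1: stock 103.0029 → up 151.4143 (V=29.0051), down 93.7326 (V=76.9567). Price 64.7392; hedge Δ=-0.8313, bond B=150.3670.
  t=2,j=2: stock 166.3893 → up 244.5923 (V=0.0000), down 151.4143 (V=29.0051). Price 22.1259; hedge Δ=-0.3113, bond B=73.9207.
  t=1,j=0: stock 70.0700 → up 103.0029 (V=64.7392), down 63.7637 (V=101.9541). Price 91.2422; hedge Δ=-0.9484, bond B=157.6974.
  t=1,j=1: stock 113.1900 → up 166.3893 (V=22.1259), down 103.0029 (V=64.7392). Price 53.9881; hedge Δ=-0.6723, bond B=130.0832.
  t=0,j=0: stock 77.0000 → up 113.1900 (V=53.9881), down 70.0700 (V=91.2422). Price 80.8342; hedge Δ=-0.8640, bond B=147.3593.
The time-0 hedge costs 80.8342, which is the no-arbitrage price.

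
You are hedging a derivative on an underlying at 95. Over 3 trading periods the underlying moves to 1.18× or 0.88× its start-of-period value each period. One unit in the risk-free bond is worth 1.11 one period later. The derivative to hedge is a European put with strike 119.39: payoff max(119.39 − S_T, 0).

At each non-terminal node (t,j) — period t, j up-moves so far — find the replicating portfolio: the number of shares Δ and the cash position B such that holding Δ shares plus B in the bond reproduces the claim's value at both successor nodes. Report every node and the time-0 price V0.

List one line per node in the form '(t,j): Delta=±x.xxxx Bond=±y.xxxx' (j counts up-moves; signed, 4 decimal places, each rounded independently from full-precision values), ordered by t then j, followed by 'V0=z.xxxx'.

(0,0): Delta=-0.3857 Bond=41.0324
(1,0): Delta=-1.0000 Bond=96.8996
(1,1): Delta=-0.2463 Bond=29.9166
(2,0): Delta=-1.0000 Bond=107.5586
(2,1): Delta=-1.0000 Bond=107.5586
(2,2): Delta=-0.0752 Bond=10.5788
V0=4.3888

The replicating-portfolio and risk-neutral prices coincide; use p* = (1.11−0.88)/(1.18−0.88) = 0.7667 for the latter.
Payoff layer (t=3): V(3,0)=54.6502, V(3,1)=32.5798, V(3,2)=2.9854, V(3,3)=0.0000
Node (2,0) S=73.5680: V=(p*·32.5798+(1−p*)·54.6502)/1.11=33.9906; Δ=(32.5798−54.6502)/(86.8102−64.7398)=-1.0000; B=V−Δ·S=107.5586
Node (2,1) S=98.6480: V=(p*·2.9854+(1−p*)·32.5798)/1.11=8.9106; Δ=(2.9854−32.5798)/(116.4046−86.8102)=-1.0000; B=V−Δ·S=107.5586
Node (2,2) S=132.2780: V=(p*·0.0000+(1−p*)·2.9854)/1.11=0.6276; Δ=(0.0000−2.9854)/(156.0880−116.4046)=-0.0752; B=V−Δ·S=10.5788
Node (1,0) S=83.6000: V=(p*·8.9106+(1−p*)·33.9906)/1.11=13.2996; Δ=(8.9106−33.9906)/(98.6480−73.5680)=-1.0000; B=V−Δ·S=96.8996
Node (1,1) S=112.1000: V=(p*·0.6276+(1−p*)·8.9106)/1.11=2.3065; Δ=(0.6276−8.9106)/(132.2780−98.6480)=-0.2463; B=V−Δ·S=29.9166
Node (0,0) S=95.0000: V=(p*·2.3065+(1−p*)·13.2996)/1.11=4.3888; Δ=(2.3065−13.2996)/(112.1000−83.6000)=-0.3857; B=V−Δ·S=41.0324
Self-financing check: at every node Δ·S+B equals the discounted successor values.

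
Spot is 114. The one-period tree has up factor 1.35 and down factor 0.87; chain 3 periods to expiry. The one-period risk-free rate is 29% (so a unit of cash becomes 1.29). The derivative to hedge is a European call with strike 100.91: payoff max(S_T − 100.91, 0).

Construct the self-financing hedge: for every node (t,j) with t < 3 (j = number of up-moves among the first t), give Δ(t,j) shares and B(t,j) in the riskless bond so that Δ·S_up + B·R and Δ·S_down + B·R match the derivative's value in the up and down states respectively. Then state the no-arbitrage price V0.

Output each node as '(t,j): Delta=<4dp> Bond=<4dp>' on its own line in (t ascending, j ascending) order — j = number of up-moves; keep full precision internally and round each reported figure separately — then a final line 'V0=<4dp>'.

(0,0): Delta=0.9956 Bond=-46.4783
(1,0): Delta=0.9474 Bond=-55.1802
(1,1): Delta=1.0000 Bond=-60.6394
(2,0): Delta=0.3761 Bond=-21.8862
(2,1): Delta=1.0000 Bond=-78.2248
(2,2): Delta=1.0000 Bond=-78.2248
V0=67.0162

Since d<R<u, set p* = (R−d)/(u−d) = 0.8750; price each node as the discounted p*-expectation of its children.
Terminal values V(3,·): V(3,0)=0.0000, V(3,1)=15.5769, V(3,2)=79.8456, V(3,3)=179.5728
  t=2,j=0: stock 86.2866 → up 116.4869 (V=15.5769), down 75.0693 (V=0.0000). Price 10.5657; hedge Δ=0.3761, bond B=-21.8862.
  t=2,j=1: stock 133.8930 → up 180.7555 (V=79.8456), down 116.4869 (V=15.5769). Price 55.6682; hedge Δ=1.0000, bond B=-78.2248.
  t=2,j=2: stock 207.7650 → up 280.4828 (V=179.5728), down 180.7555 (V=79.8456). Price 129.5402; hedge Δ=1.0000, bond B=-78.2248.
  t=1,j=0: stock 99.1800 → up 133.8930 (V=55.6682), down 86.2866 (V=10.5657). Price 38.7832; hedge Δ=0.9474, bond B=-55.1802.
  t=1,j=1: stock 153.9000 → up 207.7650 (V=129.5402), down 133.8930 (V=55.6682). Price 93.2606; hedge Δ=1.0000, bond B=-60.6394.
  t=0,j=0: stock 114.0000 → up 153.9000 (V=93.2606), down 99.1800 (V=38.7832). Price 67.0162; hedge Δ=0.9956, bond B=-46.4783.
Root portfolio cost Δ·114+B reproduces V0=67.0162.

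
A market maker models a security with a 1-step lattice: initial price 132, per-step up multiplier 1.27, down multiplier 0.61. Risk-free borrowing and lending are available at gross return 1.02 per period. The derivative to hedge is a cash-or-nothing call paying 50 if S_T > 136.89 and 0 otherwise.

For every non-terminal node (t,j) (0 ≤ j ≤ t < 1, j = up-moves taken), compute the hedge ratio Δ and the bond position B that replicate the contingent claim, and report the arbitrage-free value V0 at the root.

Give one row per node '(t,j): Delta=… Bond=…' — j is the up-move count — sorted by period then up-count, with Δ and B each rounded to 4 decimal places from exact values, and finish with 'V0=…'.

Since d<R<u, set p* = (R−d)/(u−d) = 0.6212; price each node as the discounted p*-expectation of its children.
At expiry t=1: V(1,0)=0.0000, V(1,1)=50.0000
(0,0): S=132.0000. Δ = (V_up−V_dn)/(S_up−S_dn) = (50.0000−0.0000)/(167.6400−80.5200) = 0.5739. V = [p*·50.0000 + (1−p*)·0.0000]/1.02 = 30.4516. B = V − Δ·S = -45.3060.
The time-0 hedge costs 30.4516, which is the no-arbitrage price.

(0,0): Delta=0.5739 Bond=-45.3060
V0=30.4516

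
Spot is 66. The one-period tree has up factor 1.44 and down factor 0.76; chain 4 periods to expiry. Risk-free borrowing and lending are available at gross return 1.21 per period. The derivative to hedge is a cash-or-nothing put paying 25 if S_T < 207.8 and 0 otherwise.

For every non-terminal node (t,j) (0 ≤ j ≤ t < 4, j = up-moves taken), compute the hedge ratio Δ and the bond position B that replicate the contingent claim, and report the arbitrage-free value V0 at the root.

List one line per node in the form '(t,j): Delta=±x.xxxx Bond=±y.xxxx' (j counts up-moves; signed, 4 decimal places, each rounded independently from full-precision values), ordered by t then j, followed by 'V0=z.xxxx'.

No-arbitrage ⇒ martingale measure with p* = (R−d)/(u−d) = 0.6618.
Terminal payoffs: V(4,0)=25.0000, V(4,1)=25.0000, V(4,2)=25.0000, V(4,3)=25.0000, V(4,4)=0.0000
Node (3,0) S=28.9724: V=(p*·25.0000+(1−p*)·25.0000)/1.21=20.6612; Δ=(25.0000−25.0000)/(41.7203−22.0190)=0.0000; B=V−Δ·S=20.6612
Node (3,1) S=54.8951: V=(p*·25.0000+(1−p*)·25.0000)/1.21=20.6612; Δ=(25.0000−25.0000)/(79.0489−41.7203)=0.0000; B=V−Δ·S=20.6612
Node (3,2) S=104.0118: V=(p*·25.0000+(1−p*)·25.0000)/1.21=20.6612; Δ=(25.0000−25.0000)/(149.7770−79.0489)=0.0000; B=V−Δ·S=20.6612
Node (3,3) S=197.0749: V=(p*·0.0000+(1−p*)·25.0000)/1.21=6.9883; Δ=(0.0000−25.0000)/(283.7879−149.7770)=-0.1866; B=V−Δ·S=43.7530
Node (2,0) S=38.1216: V=(p*·20.6612+(1−p*)·20.6612)/1.21=17.0753; Δ=(20.6612−20.6612)/(54.8951−28.9724)=0.0000; B=V−Δ·S=17.0753
Node (2,1) S=72.2304: V=(p*·20.6612+(1−p*)·20.6612)/1.21=17.0753; Δ=(20.6612−20.6612)/(104.0118−54.8951)=0.0000; B=V−Δ·S=17.0753
Node (2,2) S=136.8576: V=(p*·6.9883+(1−p*)·20.6612)/1.21=9.5975; Δ=(6.9883−20.6612)/(197.0749−104.0118)=-0.1469; B=V−Δ·S=29.7046
Node (1,0) S=50.1600: V=(p*·17.0753+(1−p*)·17.0753)/1.21=14.1118; Δ=(17.0753−17.0753)/(72.2304−38.1216)=0.0000; B=V−Δ·S=14.1118
Node (1,1) S=95.0400: V=(p*·9.5975+(1−p*)·17.0753)/1.21=10.0221; Δ=(9.5975−17.0753)/(136.8576−72.2304)=-0.1157; B=V−Δ·S=21.0189
Node (0,0) S=66.0000: V=(p*·10.0221+(1−p*)·14.1118)/1.21=9.4260; Δ=(10.0221−14.1118)/(95.0400−50.1600)=-0.0911; B=V−Δ·S=15.4403
Self-financing check: at every node Δ·S+B equals the discounted successor values.

(0,0): Delta=-0.0911 Bond=15.4403
(1,0): Delta=0.0000 Bond=14.1118
(1,1): Delta=-0.1157 Bond=21.0189
(2,0): Delta=0.0000 Bond=17.0753
(2,1): Delta=0.0000 Bond=17.0753
(2,2): Delta=-0.1469 Bond=29.7046
(3,0): Delta=0.0000 Bond=20.6612
(3,1): Delta=0.0000 Bond=20.6612
(3,2): Delta=0.0000 Bond=20.6612
(3,3): Delta=-0.1866 Bond=43.7530
V0=9.4260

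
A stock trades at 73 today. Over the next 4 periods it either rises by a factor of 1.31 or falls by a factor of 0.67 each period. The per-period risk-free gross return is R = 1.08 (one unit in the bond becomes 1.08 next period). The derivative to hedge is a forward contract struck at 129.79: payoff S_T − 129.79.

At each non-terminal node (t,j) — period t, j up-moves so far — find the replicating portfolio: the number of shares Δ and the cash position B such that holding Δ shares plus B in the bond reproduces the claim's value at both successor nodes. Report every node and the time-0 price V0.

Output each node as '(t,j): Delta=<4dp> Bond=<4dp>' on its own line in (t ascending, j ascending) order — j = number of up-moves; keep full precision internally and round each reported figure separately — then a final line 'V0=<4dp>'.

(0,0): Delta=1.0000 Bond=-95.3995
(1,0): Delta=1.0000 Bond=-103.0315
(1,1): Delta=1.0000 Bond=-103.0315
(2,0): Delta=1.0000 Bond=-111.2740
(2,1): Delta=1.0000 Bond=-111.2740
(2,2): Delta=1.0000 Bond=-111.2740
(3,0): Delta=1.0000 Bond=-120.1759
(3,1): Delta=1.0000 Bond=-120.1759
(3,2): Delta=1.0000 Bond=-120.1759
(3,3): Delta=1.0000 Bond=-120.1759
V0=-22.3995

The replicating-portfolio and risk-neutral prices coincide; use p* = (1.08−0.67)/(1.31−0.67) = 0.6406 for the latter.
Terminal payoffs: V(4,0)=-115.0797, V(4,1)=-101.0280, V(4,2)=-73.5539, V(4,3)=-19.8359, V(4,4)=85.1949
(3,0): S=21.9557. Δ = (V_up−V_dn)/(S_up−S_dn) = (-101.0280−-115.0797)/(28.7620−14.7103) = 1.0000. V = [p*·-101.0280 + (1−p*)·-115.0797]/1.08 = -98.2202. B = V − Δ·S = -120.1759.
(3,1): S=42.9283. Δ = (V_up−V_dn)/(S_up−S_dn) = (-73.5539−-101.0280)/(56.2361−28.7620) = 1.0000. V = [p*·-73.5539 + (1−p*)·-101.0280]/1.08 = -77.2476. B = V − Δ·S = -120.1759.
(3,2): S=83.9345. Δ = (V_up−V_dn)/(S_up−S_dn) = (-19.8359−-73.5539)/(109.9541−56.2361) = 1.0000. V = [p*·-19.8359 + (1−p*)·-73.5539]/1.08 = -36.2415. B = V − Δ·S = -120.1759.
(3,3): S=164.1106. Δ = (V_up−V_dn)/(S_up−S_dn) = (85.1949−-19.8359)/(214.9849−109.9541) = 1.0000. V = [p*·85.1949 + (1−p*)·-19.8359]/1.08 = 43.9347. B = V − Δ·S = -120.1759.
(2,0): S=32.7697. Δ = (V_up−V_dn)/(S_up−S_dn) = (-77.2476−-98.2202)/(42.9283−21.9557) = 1.0000. V = [p*·-77.2476 + (1−p*)·-98.2202]/1.08 = -78.5043. B = V − Δ·S = -111.2740.
(2,1): S=64.0721. Δ = (V_up−V_dn)/(S_up−S_dn) = (-36.2415−-77.2476)/(83.9345−42.9283) = 1.0000. V = [p*·-36.2415 + (1−p*)·-77.2476]/1.08 = -47.2019. B = V − Δ·S = -111.2740.
(2,2): S=125.2753. Δ = (V_up−V_dn)/(S_up−S_dn) = (43.9347−-36.2415)/(164.1106−83.9345) = 1.0000. V = [p*·43.9347 + (1−p*)·-36.2415]/1.08 = 14.0013. B = V − Δ·S = -111.2740.
(1,0): S=48.9100. Δ = (V_up−V_dn)/(S_up−S_dn) = (-47.2019−-78.5043)/(64.0721−32.7697) = 1.0000. V = [p*·-47.2019 + (1−p*)·-78.5043]/1.08 = -54.1215. B = V − Δ·S = -103.0315.
(1,1): S=95.6300. Δ = (V_up−V_dn)/(S_up−S_dn) = (14.0013−-47.2019)/(125.2753−64.0721) = 1.0000. V = [p*·14.0013 + (1−p*)·-47.2019]/1.08 = -7.4015. B = V − Δ·S = -103.0315.
(0,0): S=73.0000. Δ = (V_up−V_dn)/(S_up−S_dn) = (-7.4015−-54.1215)/(95.6300−48.9100) = 1.0000. V = [p*·-7.4015 + (1−p*)·-54.1215]/1.08 = -22.3995. B = V − Δ·S = -95.3995.
Check: Δ(0,0)·S0 + B(0,0) = -22.3995 = V0.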